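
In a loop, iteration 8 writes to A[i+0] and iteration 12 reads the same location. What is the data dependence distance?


Distance = read iteration - write iteration
= 12 - 8 = 4

4


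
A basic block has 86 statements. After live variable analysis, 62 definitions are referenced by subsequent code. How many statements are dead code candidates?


Dead code = total statements - live definitions
= 86 - 62 = 24

24


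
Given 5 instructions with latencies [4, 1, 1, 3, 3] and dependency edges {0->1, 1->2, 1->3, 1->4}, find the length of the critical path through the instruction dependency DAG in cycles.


Compute longest path through dependency graph: dist(Ik) = max over predecessors of dist + latency(Ik).
dist(I0) = latency 4 = 4
dist(I1) = dist(I0) + 1 = 4 + 1 = 5
dist(I2) = dist(I1) + 1 = 5 + 1 = 6
dist(I3) = dist(I1) + 3 = 5 + 3 = 8
dist(I4) = dist(I1) + 3 = 5 + 3 = 8
Critical path = max dist = 8

8


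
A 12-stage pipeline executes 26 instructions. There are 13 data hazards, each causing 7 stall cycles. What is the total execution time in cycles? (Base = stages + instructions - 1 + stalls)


Base cycles = 12 + 26 - 1 = 37
Total stalls = 13 * 7 = 91
Total = 37 + 91 = 128

128


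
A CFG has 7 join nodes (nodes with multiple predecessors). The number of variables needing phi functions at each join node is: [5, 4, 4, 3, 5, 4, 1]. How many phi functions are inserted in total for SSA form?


Total phi functions = sum of phi functions at each join node
= 5 + 4 + 4 + 3 + 5 + 4 + 1 = 26

26


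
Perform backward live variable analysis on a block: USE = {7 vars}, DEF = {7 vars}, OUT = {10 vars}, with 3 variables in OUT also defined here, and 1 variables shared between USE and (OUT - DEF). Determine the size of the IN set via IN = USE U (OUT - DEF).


OUT - DEF: 10 - 3 = 7
|IN| = |USE| + |OUT - DEF| - |USE ∩ (OUT - DEF)| = 7 + 7 - 1 = 13

13


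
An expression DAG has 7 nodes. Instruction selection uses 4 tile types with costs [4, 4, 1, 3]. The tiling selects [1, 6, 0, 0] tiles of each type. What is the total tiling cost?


Total cost = sum(count_i * cost_i)
= 1*4 + 6*4 + 0*1 + 0*3
= 28

28


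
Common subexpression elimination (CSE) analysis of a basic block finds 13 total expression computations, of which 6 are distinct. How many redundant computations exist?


CSE count = total expressions - unique expressions
= 13 - 6 = 7

7


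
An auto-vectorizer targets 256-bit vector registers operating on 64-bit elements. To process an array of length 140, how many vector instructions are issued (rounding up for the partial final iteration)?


Width = 256 / 64 = 4 elements per vector op
Iterations = ceil(140 / 4) = 35

35


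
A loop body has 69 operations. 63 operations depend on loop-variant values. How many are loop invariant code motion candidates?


Invariant candidates = total - loop-dependent
= 69 - 63 = 6

6


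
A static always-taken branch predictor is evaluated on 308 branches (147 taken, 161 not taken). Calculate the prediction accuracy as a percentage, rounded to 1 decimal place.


Predictor: always-taken
Correct predictions = 147
Accuracy = 147 / 308 * 100 = 47.7%

47.7


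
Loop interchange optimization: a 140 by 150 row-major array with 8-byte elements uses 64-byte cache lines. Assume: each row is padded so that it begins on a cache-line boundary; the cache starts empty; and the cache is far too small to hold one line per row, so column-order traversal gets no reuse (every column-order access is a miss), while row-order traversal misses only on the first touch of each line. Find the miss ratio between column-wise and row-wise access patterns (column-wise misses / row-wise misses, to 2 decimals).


Each row occupies 150 * 8 = 1200 bytes and starts on a line boundary, so it spans ceil(1200 / 64) = 19 cache lines.
Row-major traversal misses (one per line touched): 140 * ceil(150 * 8 / 64) = 2660
Column-major traversal misses (no reuse, every access misses): 140 * 150 = 21000
Ratio = 21000 / 2660 = 7.89

7.89


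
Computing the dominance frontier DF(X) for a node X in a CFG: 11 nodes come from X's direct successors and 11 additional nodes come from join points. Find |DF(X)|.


DF(X) = direct successor contributions + join point contributions
= 11 + 11 = 22

22


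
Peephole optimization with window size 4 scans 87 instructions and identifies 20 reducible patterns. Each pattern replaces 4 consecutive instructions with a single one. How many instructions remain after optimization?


Each match removes 3 instructions.
Total removed = 20 * 3 = 60
Remaining = 87 - 60 = 27

27


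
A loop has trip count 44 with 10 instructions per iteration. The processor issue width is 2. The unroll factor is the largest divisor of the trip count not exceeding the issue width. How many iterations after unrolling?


Largest divisor of 44 <= 2 is 2
New iterations = 44 / 2 = 22

22


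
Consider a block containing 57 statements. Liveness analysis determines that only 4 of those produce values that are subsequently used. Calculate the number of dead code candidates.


Dead code = total statements - live definitions
= 57 - 4 = 53

53


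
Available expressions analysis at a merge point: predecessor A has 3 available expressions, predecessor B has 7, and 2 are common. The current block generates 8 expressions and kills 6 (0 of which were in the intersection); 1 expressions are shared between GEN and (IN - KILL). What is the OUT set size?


IN = intersection of predecessors = 2
IN - KILL = 2 - 0 = 2
|OUT| = |GEN| + |IN - KILL| - |GEN ∩ (IN - KILL)| = 8 + 2 - 1 = 9

9


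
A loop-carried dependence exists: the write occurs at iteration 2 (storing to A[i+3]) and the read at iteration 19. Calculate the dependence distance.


Distance = read iteration - write iteration
= 19 - 2 = 17

17


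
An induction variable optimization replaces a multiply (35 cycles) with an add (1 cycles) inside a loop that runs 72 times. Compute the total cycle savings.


Per-iteration saving = 35 - 1 = 34
Total saved = 72 * 34 = 2448

2448


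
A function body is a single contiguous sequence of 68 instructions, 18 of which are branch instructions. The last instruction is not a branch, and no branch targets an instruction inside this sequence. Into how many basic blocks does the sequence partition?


With no in-sequence branch targets, the leaders are the first instruction plus the instruction after each branch.
Number of basic blocks = branches + 1
= 18 + 1 = 19

19


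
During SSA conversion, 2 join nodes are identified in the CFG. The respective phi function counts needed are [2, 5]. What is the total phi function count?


Total phi functions = sum of phi functions at each join node
= 2 + 5 = 7

7


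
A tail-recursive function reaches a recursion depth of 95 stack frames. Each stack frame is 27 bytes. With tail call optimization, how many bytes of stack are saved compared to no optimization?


Without TCO: 95 * 27 = 2565 bytes
With TCO: reuse 1 frame = 27 bytes
Savings = 2565 - 27 = 2538

2538


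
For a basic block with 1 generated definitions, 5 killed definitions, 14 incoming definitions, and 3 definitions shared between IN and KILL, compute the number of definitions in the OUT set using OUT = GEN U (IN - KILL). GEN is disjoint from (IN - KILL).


IN - KILL: 14 - 3 = 11 surviving definitions
OUT = GEN + surviving = 1 + 11 = 12

12


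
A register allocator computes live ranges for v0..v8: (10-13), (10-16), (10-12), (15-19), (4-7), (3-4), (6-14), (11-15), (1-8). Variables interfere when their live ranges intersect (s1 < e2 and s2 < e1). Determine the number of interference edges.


Check all pairs for overlapping intervals.
Two intervals (s1,e1) and (s2,e2) overlap if s1 < e2 and s2 < e1.
v0 (10-13) vs v1..v8: overlaps v1, v2, v6, v7 -> 4
v1 (10-16) vs v2..v8: overlaps v2, v3, v6, v7 -> 4
v2 (10-12) vs v3..v8: overlaps v6, v7 -> 2
v3 (15-19) vs v4..v8: overlaps none -> 0
v4 (4-7) vs v5..v8: overlaps v6, v8 -> 2
v5 (3-4) vs v6..v8: overlaps v8 -> 1
v6 (6-14) vs v7..v8: overlaps v7, v8 -> 2
v7 (11-15) vs v8: overlaps none -> 0
Total overlapping pairs = 4 + 4 + 2 + 0 + 2 + 1 + 2 + 0 = 15

15


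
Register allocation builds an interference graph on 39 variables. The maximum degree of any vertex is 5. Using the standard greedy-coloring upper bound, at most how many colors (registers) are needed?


Greedy coloring never needs more than (max_degree + 1) colors: when coloring a vertex, at most max_degree neighbors are already colored.
Upper bound = 5 + 1 = 6

6


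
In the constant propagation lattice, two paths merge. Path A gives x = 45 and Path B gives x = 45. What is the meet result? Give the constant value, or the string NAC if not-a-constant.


Meet operation: if both paths give the same constant, result is that constant; if they differ, result is NAC (not-a-constant).
Path A: 45, Path B: 45 -> equal
Result: constant -> 45

45


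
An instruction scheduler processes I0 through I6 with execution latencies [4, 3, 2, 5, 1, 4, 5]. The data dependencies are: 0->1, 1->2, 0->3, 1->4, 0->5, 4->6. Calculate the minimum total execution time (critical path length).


Compute longest path through dependency graph: dist(Ik) = max over predecessors of dist + latency(Ik).
dist(I0) = latency 4 = 4
dist(I1) = dist(I0) + 3 = 4 + 3 = 7
dist(I2) = dist(I1) + 2 = 7 + 2 = 9
dist(I3) = dist(I0) + 5 = 4 + 5 = 9
dist(I4) = dist(I1) + 1 = 7 + 1 = 8
dist(I5) = dist(I0) + 4 = 4 + 4 = 8
dist(I6) = dist(I4) + 5 = 8 + 5 = 13
Critical path = max dist = 13

13


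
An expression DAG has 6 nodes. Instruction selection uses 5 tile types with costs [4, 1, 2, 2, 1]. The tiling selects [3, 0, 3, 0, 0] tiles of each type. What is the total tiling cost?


Total cost = sum(count_i * cost_i)
= 3*4 + 0*1 + 3*2 + 0*2 + 0*1
= 18

18


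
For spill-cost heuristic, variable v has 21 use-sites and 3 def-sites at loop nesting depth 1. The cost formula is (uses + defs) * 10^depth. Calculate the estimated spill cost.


uses + defs = 21 + 3 = 24
10^1 = 10
Spill cost = 24 * 10 = 240

240


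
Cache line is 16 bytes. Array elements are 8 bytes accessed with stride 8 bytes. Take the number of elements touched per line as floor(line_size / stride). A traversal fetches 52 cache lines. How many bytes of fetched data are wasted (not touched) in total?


Elements per line = floor(16 / 8) = 2
Bytes used per line = 2 * 8 = 16
Wasted per line = 16 - 16 = 0
Total wasted = 0 * 52 = 0

0


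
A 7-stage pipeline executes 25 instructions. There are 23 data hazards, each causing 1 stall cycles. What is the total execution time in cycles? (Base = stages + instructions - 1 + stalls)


Base cycles = 7 + 25 - 1 = 31
Total stalls = 23 * 1 = 23
Total = 31 + 23 = 54

54


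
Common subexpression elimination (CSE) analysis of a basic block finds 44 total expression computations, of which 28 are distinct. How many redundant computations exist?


CSE count = total expressions - unique expressions
= 44 - 28 = 16

16


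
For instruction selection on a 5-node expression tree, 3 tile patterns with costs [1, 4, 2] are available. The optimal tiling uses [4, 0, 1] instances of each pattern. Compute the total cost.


Total cost = sum(count_i * cost_i)
= 4*1 + 0*4 + 1*2
= 6

6


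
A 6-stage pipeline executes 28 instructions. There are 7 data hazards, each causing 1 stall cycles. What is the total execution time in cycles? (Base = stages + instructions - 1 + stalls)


Base cycles = 6 + 28 - 1 = 33
Total stalls = 7 * 1 = 7
Total = 33 + 7 = 40

40


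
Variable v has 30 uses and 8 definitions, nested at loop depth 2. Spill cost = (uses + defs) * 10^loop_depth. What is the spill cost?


uses + defs = 30 + 8 = 38
10^2 = 100
Spill cost = 38 * 100 = 3800

3800


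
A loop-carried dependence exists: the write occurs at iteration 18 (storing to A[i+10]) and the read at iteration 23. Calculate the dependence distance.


Distance = read iteration - write iteration
= 23 - 18 = 5

5


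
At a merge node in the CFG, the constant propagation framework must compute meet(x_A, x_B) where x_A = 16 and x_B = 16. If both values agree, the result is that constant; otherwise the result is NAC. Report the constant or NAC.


Meet operation: if both paths give the same constant, result is that constant; if they differ, result is NAC (not-a-constant).
Path A: 16, Path B: 16 -> equal
Result: constant -> 16

16


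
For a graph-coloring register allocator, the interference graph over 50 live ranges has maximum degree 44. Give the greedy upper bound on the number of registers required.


Greedy coloring never needs more than (max_degree + 1) colors: when coloring a vertex, at most max_degree neighbors are already colored.
Upper bound = 44 + 1 = 45

45


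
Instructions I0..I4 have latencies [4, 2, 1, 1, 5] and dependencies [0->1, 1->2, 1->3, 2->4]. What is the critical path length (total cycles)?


Compute longest path through dependency graph: dist(Ik) = max over predecessors of dist + latency(Ik).
dist(I0) = latency 4 = 4
dist(I1) = dist(I0) + 2 = 4 + 2 = 6
dist(I2) = dist(I1) + 1 = 6 + 1 = 7
dist(I3) = dist(I1) + 1 = 6 + 1 = 7
dist(I4) = dist(I2) + 5 = 7 + 5 = 12
Critical path = max dist = 12

12


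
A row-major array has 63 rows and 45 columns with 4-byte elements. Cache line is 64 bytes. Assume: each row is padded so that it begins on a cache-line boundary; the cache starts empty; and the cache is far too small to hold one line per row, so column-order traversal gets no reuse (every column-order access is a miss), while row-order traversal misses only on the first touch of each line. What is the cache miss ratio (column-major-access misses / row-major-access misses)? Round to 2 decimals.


Each row occupies 45 * 4 = 180 bytes and starts on a line boundary, so it spans ceil(180 / 64) = 3 cache lines.
Row-major traversal misses (one per line touched): 63 * ceil(45 * 4 / 64) = 189
Column-major traversal misses (no reuse, every access misses): 63 * 45 = 2835
Ratio = 2835 / 189 = 15.0

15.0


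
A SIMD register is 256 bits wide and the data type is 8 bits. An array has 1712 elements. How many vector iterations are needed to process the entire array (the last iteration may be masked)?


Width = 256 / 8 = 32 elements per vector op
Iterations = ceil(1712 / 32) = 54

54


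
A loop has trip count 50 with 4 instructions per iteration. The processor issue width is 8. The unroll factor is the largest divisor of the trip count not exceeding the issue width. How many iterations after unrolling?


Largest divisor of 50 <= 8 is 5
New iterations = 50 / 5 = 10

10


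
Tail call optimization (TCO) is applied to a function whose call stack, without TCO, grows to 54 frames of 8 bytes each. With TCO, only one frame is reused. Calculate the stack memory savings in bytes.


Without TCO: 54 * 8 = 432 bytes
With TCO: reuse 1 frame = 8 bytes
Savings = 432 - 8 = 424

424


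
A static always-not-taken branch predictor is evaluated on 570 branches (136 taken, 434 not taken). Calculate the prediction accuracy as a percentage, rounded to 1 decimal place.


Predictor: always-not-taken
Correct predictions = 434
Accuracy = 434 / 570 * 100 = 76.1%

76.1


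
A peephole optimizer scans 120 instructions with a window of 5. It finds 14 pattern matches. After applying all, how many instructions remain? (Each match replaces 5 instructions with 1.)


Each match removes 4 instructions.
Total removed = 14 * 4 = 56
Remaining = 120 - 56 = 64

64


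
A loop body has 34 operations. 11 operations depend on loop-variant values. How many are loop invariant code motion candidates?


Invariant candidates = total - loop-dependent
= 34 - 11 = 23

23


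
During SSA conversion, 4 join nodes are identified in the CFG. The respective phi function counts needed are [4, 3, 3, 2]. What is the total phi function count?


Total phi functions = sum of phi functions at each join node
= 4 + 3 + 3 + 2 = 12

12


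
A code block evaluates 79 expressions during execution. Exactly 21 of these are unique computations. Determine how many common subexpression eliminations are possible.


CSE count = total expressions - unique expressions
= 79 - 21 = 58

58


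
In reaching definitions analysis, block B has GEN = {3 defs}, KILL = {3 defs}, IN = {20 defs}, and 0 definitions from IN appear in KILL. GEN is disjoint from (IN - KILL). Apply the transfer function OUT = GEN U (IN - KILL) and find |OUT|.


IN - KILL: 20 - 0 = 20 surviving definitions
OUT = GEN + surviving = 3 + 20 = 23

23


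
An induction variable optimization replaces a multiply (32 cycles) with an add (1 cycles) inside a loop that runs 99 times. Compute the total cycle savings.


Per-iteration saving = 32 - 1 = 31
Total saved = 99 * 31 = 3069

3069


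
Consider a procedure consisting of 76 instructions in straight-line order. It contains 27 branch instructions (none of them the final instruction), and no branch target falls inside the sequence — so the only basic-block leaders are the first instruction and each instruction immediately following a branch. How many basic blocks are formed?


With no in-sequence branch targets, the leaders are the first instruction plus the instruction after each branch.
Number of basic blocks = branches + 1
= 27 + 1 = 28

28


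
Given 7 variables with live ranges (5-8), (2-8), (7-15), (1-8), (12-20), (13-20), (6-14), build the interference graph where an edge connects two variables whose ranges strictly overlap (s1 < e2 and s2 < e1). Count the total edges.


Check all pairs for overlapping intervals.
Two intervals (s1,e1) and (s2,e2) overlap if s1 < e2 and s2 < e1.
v0 (5-8) vs v1..v6: overlaps v1, v2, v3, v6 -> 4
v1 (2-8) vs v2..v6: overlaps v2, v3, v6 -> 3
v2 (7-15) vs v3..v6: overlaps v3, v4, v5, v6 -> 4
v3 (1-8) vs v4..v6: overlaps v6 -> 1
v4 (12-20) vs v5..v6: overlaps v5, v6 -> 2
v5 (13-20) vs v6: overlaps v6 -> 1
Total overlapping pairs = 4 + 3 + 4 + 1 + 2 + 1 = 15

15


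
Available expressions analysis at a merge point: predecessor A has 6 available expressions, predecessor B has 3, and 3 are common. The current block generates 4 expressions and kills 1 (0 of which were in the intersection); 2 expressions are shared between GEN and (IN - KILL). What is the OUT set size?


IN = intersection of predecessors = 3
IN - KILL = 3 - 0 = 3
|OUT| = |GEN| + |IN - KILL| - |GEN ∩ (IN - KILL)| = 4 + 3 - 2 = 5

5


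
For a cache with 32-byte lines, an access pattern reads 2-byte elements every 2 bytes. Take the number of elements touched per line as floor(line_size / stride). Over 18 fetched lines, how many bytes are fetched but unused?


Elements per line = floor(32 / 2) = 16
Bytes used per line = 16 * 2 = 32
Wasted per line = 32 - 32 = 0
Total wasted = 0 * 18 = 0

0


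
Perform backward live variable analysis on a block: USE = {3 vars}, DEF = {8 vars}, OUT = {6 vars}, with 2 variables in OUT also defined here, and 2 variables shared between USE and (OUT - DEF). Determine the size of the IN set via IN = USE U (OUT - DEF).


OUT - DEF: 6 - 2 = 4
|IN| = |USE| + |OUT - DEF| - |USE ∩ (OUT - DEF)| = 3 + 4 - 2 = 5

5


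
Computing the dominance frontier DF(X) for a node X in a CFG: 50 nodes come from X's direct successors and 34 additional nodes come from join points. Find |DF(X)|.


DF(X) = direct successor contributions + join point contributions
= 50 + 34 = 84

84


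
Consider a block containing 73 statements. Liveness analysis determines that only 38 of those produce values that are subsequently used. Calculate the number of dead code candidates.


Dead code = total statements - live definitions
= 73 - 38 = 35

35


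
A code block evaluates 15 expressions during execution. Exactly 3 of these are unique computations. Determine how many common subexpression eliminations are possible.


CSE count = total expressions - unique expressions
= 15 - 3 = 12

12


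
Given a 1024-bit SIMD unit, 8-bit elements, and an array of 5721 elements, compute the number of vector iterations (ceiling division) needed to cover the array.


Width = 1024 / 8 = 128 elements per vector op
Iterations = ceil(5721 / 128) = 45

45


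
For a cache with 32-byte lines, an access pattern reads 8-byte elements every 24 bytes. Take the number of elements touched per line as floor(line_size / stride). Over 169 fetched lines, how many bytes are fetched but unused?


Elements per line = floor(32 / 24) = 1
Bytes used per line = 1 * 8 = 8
Wasted per line = 32 - 8 = 24
Total wasted = 24 * 169 = 4056

4056


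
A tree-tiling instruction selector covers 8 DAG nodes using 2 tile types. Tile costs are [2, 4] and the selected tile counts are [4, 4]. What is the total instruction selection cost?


Total cost = sum(count_i * cost_i)
= 4*2 + 4*4
= 24

24


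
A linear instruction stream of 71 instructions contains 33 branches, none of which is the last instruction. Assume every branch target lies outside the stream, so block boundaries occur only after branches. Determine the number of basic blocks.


With no in-sequence branch targets, the leaders are the first instruction plus the instruction after each branch.
Number of basic blocks = branches + 1
= 33 + 1 = 34

34


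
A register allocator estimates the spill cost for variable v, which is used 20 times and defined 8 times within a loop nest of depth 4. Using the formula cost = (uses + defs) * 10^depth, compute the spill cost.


uses + defs = 20 + 8 = 28
10^4 = 10000
Spill cost = 28 * 10000 = 280000

280000


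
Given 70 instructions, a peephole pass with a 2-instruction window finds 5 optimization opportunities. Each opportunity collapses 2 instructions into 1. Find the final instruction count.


Each match removes 1 instructions.
Total removed = 5 * 1 = 5
Remaining = 70 - 5 = 65

65


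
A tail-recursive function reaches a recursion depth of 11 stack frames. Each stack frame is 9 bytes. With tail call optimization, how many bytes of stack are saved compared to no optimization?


Without TCO: 11 * 9 = 99 bytes
With TCO: reuse 1 frame = 9 bytes
Savings = 99 - 9 = 90

90


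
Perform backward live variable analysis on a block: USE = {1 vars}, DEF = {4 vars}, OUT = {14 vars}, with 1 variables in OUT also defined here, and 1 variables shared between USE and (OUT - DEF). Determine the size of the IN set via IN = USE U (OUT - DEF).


OUT - DEF: 14 - 1 = 13
|IN| = |USE| + |OUT - DEF| - |USE ∩ (OUT - DEF)| = 1 + 13 - 1 = 13

13


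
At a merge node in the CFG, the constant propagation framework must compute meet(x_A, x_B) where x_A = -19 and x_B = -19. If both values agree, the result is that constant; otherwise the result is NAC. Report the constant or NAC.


Meet operation: if both paths give the same constant, result is that constant; if they differ, result is NAC (not-a-constant).
Path A: -19, Path B: -19 -> equal
Result: constant -> -19

-19


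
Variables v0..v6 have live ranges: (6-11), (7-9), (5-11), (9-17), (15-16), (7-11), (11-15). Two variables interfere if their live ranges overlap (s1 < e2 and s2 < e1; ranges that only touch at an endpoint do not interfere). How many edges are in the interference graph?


Check all pairs for overlapping intervals.
Two intervals (s1,e1) and (s2,e2) overlap if s1 < e2 and s2 < e1.
v0 (6-11) vs v1..v6: overlaps v1, v2, v3, v5 -> 4
v1 (7-9) vs v2..v6: overlaps v2, v5 -> 2
v2 (5-11) vs v3..v6: overlaps v3, v5 -> 2
v3 (9-17) vs v4..v6: overlaps v4, v5, v6 -> 3
v4 (15-16) vs v5..v6: overlaps none -> 0
v5 (7-11) vs v6: overlaps none -> 0
Total overlapping pairs = 4 + 2 + 2 + 3 + 0 + 0 = 11

11


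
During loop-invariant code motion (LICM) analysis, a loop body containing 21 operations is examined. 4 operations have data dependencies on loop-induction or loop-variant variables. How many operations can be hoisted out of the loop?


Invariant candidates = total - loop-dependent
= 21 - 4 = 17

17


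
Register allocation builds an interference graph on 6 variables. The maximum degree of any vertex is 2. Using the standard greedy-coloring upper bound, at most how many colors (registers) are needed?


Greedy coloring never needs more than (max_degree + 1) colors: when coloring a vertex, at most max_degree neighbors are already colored.
Upper bound = 2 + 1 = 3

3


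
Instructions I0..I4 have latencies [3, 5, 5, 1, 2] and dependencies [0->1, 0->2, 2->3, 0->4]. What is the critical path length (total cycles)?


Compute longest path through dependency graph: dist(Ik) = max over predecessors of dist + latency(Ik).
dist(I0) = latency 3 = 3
dist(I1) = dist(I0) + 5 = 3 + 5 = 8
dist(I2) = dist(I0) + 5 = 3 + 5 = 8
dist(I3) = dist(I2) + 1 = 8 + 1 = 9
dist(I4) = dist(I0) + 2 = 3 + 2 = 5
Critical path = max dist = 9

9


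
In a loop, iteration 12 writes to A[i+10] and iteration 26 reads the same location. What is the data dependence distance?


Distance = read iteration - write iteration
= 26 - 12 = 14

14


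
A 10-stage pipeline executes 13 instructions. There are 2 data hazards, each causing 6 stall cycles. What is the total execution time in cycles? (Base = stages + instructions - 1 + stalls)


Base cycles = 10 + 13 - 1 = 22
Total stalls = 2 * 6 = 12
Total = 22 + 12 = 34

34


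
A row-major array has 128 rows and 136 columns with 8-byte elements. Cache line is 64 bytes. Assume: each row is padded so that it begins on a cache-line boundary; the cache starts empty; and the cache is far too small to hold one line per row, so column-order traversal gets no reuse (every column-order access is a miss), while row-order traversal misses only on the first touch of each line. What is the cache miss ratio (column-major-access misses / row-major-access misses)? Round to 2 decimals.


Each row occupies 136 * 8 = 1088 bytes and starts on a line boundary, so it spans ceil(1088 / 64) = 17 cache lines.
Row-major traversal misses (one per line touched): 128 * ceil(136 * 8 / 64) = 2176
Column-major traversal misses (no reuse, every access misses): 128 * 136 = 17408
Ratio = 17408 / 2176 = 8.0

8.0


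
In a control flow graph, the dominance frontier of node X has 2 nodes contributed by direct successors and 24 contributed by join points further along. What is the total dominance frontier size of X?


DF(X) = direct successor contributions + join point contributions
= 2 + 24 = 26

26


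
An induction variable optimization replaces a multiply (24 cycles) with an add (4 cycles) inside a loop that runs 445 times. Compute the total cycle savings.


Per-iteration saving = 24 - 4 = 20
Total saved = 445 * 20 = 8900

8900


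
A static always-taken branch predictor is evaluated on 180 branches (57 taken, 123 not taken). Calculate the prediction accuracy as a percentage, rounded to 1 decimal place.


Predictor: always-taken
Correct predictions = 57
Accuracy = 57 / 180 * 100 = 31.7%

31.7


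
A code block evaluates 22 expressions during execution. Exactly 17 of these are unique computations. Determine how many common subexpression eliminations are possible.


CSE count = total expressions - unique expressions
= 22 - 17 = 5

5


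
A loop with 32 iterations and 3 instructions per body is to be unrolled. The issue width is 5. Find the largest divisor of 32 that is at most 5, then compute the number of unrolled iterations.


Largest divisor of 32 <= 5 is 4
New iterations = 32 / 4 = 8

8


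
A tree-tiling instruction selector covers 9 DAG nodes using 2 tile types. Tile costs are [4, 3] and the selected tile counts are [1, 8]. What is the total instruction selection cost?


Total cost = sum(count_i * cost_i)
= 1*4 + 8*3
= 28

28


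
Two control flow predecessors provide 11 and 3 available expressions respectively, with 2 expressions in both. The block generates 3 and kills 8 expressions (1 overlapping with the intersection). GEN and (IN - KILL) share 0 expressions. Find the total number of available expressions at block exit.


IN = intersection of predecessors = 2
IN - KILL = 2 - 1 = 1
|OUT| = |GEN| + |IN - KILL| - |GEN ∩ (IN - KILL)| = 3 + 1 - 0 = 4

4


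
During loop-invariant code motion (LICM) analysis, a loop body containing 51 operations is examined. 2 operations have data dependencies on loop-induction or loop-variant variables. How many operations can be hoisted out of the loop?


Invariant candidates = total - loop-dependent
= 51 - 2 = 49

49


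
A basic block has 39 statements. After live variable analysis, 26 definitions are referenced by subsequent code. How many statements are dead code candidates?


Dead code = total statements - live definitions
= 39 - 26 = 13

13


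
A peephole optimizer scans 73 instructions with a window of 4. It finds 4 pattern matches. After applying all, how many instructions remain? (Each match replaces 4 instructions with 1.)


Each match removes 3 instructions.
Total removed = 4 * 3 = 12
Remaining = 73 - 12 = 61

61


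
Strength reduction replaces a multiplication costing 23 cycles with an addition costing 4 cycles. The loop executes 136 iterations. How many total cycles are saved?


Per-iteration saving = 23 - 4 = 19
Total saved = 136 * 19 = 2584

2584


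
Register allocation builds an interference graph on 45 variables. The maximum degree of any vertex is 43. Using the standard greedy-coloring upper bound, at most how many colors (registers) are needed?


Greedy coloring never needs more than (max_degree + 1) colors: when coloring a vertex, at most max_degree neighbors are already colored.
Upper bound = 43 + 1 = 44

44


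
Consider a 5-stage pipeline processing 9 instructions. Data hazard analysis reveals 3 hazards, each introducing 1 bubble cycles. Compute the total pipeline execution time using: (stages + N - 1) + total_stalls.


Base cycles = 5 + 9 - 1 = 13
Total stalls = 3 * 1 = 3
Total = 13 + 3 = 16

16


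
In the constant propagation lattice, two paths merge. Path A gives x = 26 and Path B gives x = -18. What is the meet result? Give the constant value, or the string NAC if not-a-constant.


Meet operation: if both paths give the same constant, result is that constant; if they differ, result is NAC (not-a-constant).
Path A: 26, Path B: -18 -> differ
Result: not-a-constant -> NAC

NAC


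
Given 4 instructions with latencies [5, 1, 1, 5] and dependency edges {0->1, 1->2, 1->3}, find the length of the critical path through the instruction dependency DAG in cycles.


Compute longest path through dependency graph: dist(Ik) = max over predecessors of dist + latency(Ik).
dist(I0) = latency 5 = 5
dist(I1) = dist(I0) + 1 = 5 + 1 = 6
dist(I2) = dist(I1) + 1 = 6 + 1 = 7
dist(I3) = dist(I1) + 5 = 6 + 5 = 11
Critical path = max dist = 11

11


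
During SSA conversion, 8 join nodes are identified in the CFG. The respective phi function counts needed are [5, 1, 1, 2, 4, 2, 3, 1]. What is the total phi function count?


Total phi functions = sum of phi functions at each join node
= 5 + 1 + 1 + 2 + 4 + 2 + 3 + 1 = 19

19


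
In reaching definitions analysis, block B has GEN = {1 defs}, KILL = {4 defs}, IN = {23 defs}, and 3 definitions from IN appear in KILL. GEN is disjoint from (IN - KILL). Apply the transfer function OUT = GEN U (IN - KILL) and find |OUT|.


IN - KILL: 23 - 3 = 20 surviving definitions
OUT = GEN + surviving = 1 + 20 = 21

21


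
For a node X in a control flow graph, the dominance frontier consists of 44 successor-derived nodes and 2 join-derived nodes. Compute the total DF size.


DF(X) = direct successor contributions + join point contributions
= 44 + 2 = 46

46


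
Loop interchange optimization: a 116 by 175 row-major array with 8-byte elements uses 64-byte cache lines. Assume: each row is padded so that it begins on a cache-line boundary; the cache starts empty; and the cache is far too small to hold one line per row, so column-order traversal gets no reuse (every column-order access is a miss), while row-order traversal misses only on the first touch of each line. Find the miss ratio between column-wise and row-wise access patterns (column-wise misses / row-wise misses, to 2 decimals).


Each row occupies 175 * 8 = 1400 bytes and starts on a line boundary, so it spans ceil(1400 / 64) = 22 cache lines.
Row-major traversal misses (one per line touched): 116 * ceil(175 * 8 / 64) = 2552
Column-major traversal misses (no reuse, every access misses): 116 * 175 = 20300
Ratio = 20300 / 2552 = 7.95

7.95


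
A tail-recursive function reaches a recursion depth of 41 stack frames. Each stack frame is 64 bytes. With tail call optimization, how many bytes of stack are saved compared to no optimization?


Without TCO: 41 * 64 = 2624 bytes
With TCO: reuse 1 frame = 64 bytes
Savings = 2624 - 64 = 2560

2560


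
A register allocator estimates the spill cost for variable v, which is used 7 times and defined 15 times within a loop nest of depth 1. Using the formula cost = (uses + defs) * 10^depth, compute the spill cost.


uses + defs = 7 + 15 = 22
10^1 = 10
Spill cost = 22 * 10 = 220

220


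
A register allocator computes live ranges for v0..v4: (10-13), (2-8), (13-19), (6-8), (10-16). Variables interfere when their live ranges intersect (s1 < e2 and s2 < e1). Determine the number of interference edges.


Check all pairs for overlapping intervals.
Two intervals (s1,e1) and (s2,e2) overlap if s1 < e2 and s2 < e1.
v0 (10-13) vs v1..v4: overlaps v4 -> 1
v1 (2-8) vs v2..v4: overlaps v3 -> 1
v2 (13-19) vs v3..v4: overlaps v4 -> 1
v3 (6-8) vs v4: overlaps none -> 0
Total overlapping pairs = 1 + 1 + 1 + 0 = 3

3


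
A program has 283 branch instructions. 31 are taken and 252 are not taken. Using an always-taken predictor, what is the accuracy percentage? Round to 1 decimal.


Predictor: always-taken
Correct predictions = 31
Accuracy = 31 / 283 * 100 = 11.0%

11.0


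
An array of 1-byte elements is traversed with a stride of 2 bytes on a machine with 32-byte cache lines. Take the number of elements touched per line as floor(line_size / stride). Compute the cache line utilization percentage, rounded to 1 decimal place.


Elements per cache line = floor(32 / 2) = 16
Bytes used = 16 * 1 = 16
Utilization = 16 / 32 * 100 = 50.0%

50.0


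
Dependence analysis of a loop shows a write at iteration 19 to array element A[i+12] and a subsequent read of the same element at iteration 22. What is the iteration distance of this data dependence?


Distance = read iteration - write iteration
= 22 - 19 = 3

3


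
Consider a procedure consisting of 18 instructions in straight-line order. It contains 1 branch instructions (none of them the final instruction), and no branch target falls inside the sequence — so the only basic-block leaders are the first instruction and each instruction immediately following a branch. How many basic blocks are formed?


With no in-sequence branch targets, the leaders are the first instruction plus the instruction after each branch.
Number of basic blocks = branches + 1
= 1 + 1 = 2

2


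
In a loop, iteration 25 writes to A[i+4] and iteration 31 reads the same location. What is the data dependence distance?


Distance = read iteration - write iteration
= 31 - 25 = 6

6


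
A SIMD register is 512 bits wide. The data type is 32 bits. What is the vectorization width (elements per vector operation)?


Width = SIMD bits / data type bits
= 512 / 32 = 16

16


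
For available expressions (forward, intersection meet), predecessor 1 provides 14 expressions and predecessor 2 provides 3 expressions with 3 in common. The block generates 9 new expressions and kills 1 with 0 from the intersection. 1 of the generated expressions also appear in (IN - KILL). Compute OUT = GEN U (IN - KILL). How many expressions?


IN = intersection of predecessors = 3
IN - KILL = 3 - 0 = 3
|OUT| = |GEN| + |IN - KILL| - |GEN ∩ (IN - KILL)| = 9 + 3 - 1 = 11

11


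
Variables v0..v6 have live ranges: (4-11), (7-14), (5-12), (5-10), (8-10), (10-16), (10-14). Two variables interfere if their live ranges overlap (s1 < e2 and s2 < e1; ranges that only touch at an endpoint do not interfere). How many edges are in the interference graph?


Check all pairs for overlapping intervals.
Two intervals (s1,e1) and (s2,e2) overlap if s1 < e2 and s2 < e1.
v0 (4-11) vs v1..v6: overlaps v1, v2, v3, v4, v5, v6 -> 6
v1 (7-14) vs v2..v6: overlaps v2, v3, v4, v5, v6 -> 5
v2 (5-12) vs v3..v6: overlaps v3, v4, v5, v6 -> 4
v3 (5-10) vs v4..v6: overlaps v4 -> 1
v4 (8-10) vs v5..v6: overlaps none -> 0
v5 (10-16) vs v6: overlaps v6 -> 1
Total overlapping pairs = 6 + 5 + 4 + 1 + 0 + 1 = 17

17


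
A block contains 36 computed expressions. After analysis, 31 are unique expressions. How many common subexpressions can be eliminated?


CSE count = total expressions - unique expressions
= 36 - 31 = 5

5


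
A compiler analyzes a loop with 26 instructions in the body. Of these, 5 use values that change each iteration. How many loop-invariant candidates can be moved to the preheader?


Invariant candidates = total - loop-dependent
= 26 - 5 = 21

21


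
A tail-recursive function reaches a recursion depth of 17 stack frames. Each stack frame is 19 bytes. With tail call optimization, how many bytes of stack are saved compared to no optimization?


Without TCO: 17 * 19 = 323 bytes
With TCO: reuse 1 frame = 19 bytes
Savings = 323 - 19 = 304

304


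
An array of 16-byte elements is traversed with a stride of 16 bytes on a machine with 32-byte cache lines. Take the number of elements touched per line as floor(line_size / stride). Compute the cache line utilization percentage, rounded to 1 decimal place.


Elements per cache line = floor(32 / 16) = 2
Bytes used = 2 * 16 = 32
Utilization = 32 / 32 * 100 = 100.0%

100.0


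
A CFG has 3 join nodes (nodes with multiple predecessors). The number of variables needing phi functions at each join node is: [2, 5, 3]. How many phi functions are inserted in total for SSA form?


Total phi functions = sum of phi functions at each join node
= 2 + 5 + 3 = 10

10


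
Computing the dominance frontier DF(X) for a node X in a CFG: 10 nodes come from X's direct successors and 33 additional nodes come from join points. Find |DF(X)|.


DF(X) = direct successor contributions + join point contributions
= 10 + 33 = 43

43


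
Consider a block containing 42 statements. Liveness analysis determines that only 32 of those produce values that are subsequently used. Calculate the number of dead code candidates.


Dead code = total statements - live definitions
= 42 - 32 = 10

10


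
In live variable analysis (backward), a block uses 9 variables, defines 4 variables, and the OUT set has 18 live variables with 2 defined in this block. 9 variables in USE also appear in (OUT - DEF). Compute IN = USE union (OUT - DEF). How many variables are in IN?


OUT - DEF: 18 - 2 = 16
|IN| = |USE| + |OUT - DEF| - |USE ∩ (OUT - DEF)| = 9 + 16 - 9 = 16

16


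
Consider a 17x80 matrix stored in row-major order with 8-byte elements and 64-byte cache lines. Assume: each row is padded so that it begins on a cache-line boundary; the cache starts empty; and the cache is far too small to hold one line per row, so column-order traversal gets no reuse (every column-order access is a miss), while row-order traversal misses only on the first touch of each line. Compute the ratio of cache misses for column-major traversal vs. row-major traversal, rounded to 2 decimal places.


Each row occupies 80 * 8 = 640 bytes and starts on a line boundary, so it spans ceil(640 / 64) = 10 cache lines.
Row-major traversal misses (one per line touched): 17 * ceil(80 * 8 / 64) = 170
Column-major traversal misses (no reuse, every access misses): 17 * 80 = 1360
Ratio = 1360 / 170 = 8.0

8.0


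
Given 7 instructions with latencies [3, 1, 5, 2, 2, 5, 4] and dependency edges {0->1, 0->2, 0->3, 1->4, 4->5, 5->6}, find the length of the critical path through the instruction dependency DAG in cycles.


Compute longest path through dependency graph: dist(Ik) = max over predecessors of dist + latency(Ik).
dist(I0) = latency 3 = 3
dist(I1) = dist(I0) + 1 = 3 + 1 = 4
dist(I2) = dist(I0) + 5 = 3 + 5 = 8
dist(I3) = dist(I0) + 2 = 3 + 2 = 5
dist(I4) = dist(I1) + 2 = 4 + 2 = 6
dist(I5) = dist(I4) + 5 = 6 + 5 = 11
dist(I6) = dist(I5) + 4 = 11 + 4 = 15
Critical path = max dist = 15

15
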